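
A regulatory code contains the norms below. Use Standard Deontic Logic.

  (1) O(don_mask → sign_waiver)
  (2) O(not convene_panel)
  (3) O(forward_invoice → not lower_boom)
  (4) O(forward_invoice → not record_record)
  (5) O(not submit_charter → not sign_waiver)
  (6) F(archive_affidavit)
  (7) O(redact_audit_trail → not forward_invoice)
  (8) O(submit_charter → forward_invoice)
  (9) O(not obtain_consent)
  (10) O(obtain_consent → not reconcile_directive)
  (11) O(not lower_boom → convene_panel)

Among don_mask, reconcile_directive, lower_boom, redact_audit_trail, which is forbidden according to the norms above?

Premise 2 states O(not convene_panel) outright.
The contrapositive of premise 11 (O(not lower_boom → convene_panel)) is O(not convene_panel → lower_boom), and O(not convene_panel) is already established, so O(lower_boom).
Premise 3, O(forward_invoice → not lower_boom), contraposes to O(lower_boom → not forward_invoice); with O(lower_boom) we get O(not forward_invoice).
The contrapositive of premise 8 (O(submit_charter → forward_invoice)) is O(not forward_invoice → not submit_charter), and O(not forward_invoice) is already established, so O(not submit_charter).
With premise 5, O(not submit_charter → not sign_waiver), the K-axiom yields O(not sign_waiver).
Premise 1, O(don_mask → sign_waiver), contraposes to O(not sign_waiver → not don_mask); with O(not sign_waiver) we get O(not don_mask).
So O(not don_mask) holds, i.e. don_mask is forbidden. None of the other listed options is forbidden under the premises.

don_mask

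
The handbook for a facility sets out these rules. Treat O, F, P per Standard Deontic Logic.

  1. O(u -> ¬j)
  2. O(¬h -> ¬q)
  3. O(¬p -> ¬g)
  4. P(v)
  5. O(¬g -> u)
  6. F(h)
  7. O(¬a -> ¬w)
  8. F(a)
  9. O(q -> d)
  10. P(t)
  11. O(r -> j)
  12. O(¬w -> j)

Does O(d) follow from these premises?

No

Premise 9 is O(q -> d), but O(q) is not derivable from the premises, so it does not yield O(d).
No other premise forces O(d). An ideal world satisfying every premise can still have d false, so O(d) is not derivable.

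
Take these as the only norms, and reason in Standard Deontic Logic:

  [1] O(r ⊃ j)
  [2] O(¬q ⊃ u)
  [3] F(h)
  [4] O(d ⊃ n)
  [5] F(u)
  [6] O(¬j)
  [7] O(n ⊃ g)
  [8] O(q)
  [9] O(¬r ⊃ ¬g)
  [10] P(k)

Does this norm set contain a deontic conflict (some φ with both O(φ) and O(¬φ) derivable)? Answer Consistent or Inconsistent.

Consistent

Premise 2 is O(¬q ⊃ u), but O(¬q) is not derivable from the premises, so it does not yield O(u).
So O(u) is not derivable, and the apparent clash with O(¬u) does not arise.
A world satisfying every obligation exists (e.g. d=false, g=false, h=false, j=false, k=false, n=false, q=true, r=false, u=false); no atom is both obligatory and forbidden, so the set is consistent.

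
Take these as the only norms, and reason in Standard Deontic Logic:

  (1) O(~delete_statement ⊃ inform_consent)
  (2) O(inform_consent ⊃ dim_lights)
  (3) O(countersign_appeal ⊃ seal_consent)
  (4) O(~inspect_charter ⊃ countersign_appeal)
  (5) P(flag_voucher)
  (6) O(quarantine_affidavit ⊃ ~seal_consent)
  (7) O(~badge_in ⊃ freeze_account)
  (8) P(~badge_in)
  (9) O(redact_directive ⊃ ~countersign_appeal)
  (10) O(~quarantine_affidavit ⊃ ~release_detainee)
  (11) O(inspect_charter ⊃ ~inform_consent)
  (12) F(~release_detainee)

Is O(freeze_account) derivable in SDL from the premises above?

No

Premise 7 is O(~badge_in ⊃ freeze_account), but O(~badge_in) is not derivable from the premises (the permission P(~badge_in) asserts only ~O(badge_in), not O(~badge_in)), so it does not yield O(freeze_account).
No other premise forces O(freeze_account). An ideal world satisfying every premise can still have freeze_account false, so O(freeze_account) is not derivable.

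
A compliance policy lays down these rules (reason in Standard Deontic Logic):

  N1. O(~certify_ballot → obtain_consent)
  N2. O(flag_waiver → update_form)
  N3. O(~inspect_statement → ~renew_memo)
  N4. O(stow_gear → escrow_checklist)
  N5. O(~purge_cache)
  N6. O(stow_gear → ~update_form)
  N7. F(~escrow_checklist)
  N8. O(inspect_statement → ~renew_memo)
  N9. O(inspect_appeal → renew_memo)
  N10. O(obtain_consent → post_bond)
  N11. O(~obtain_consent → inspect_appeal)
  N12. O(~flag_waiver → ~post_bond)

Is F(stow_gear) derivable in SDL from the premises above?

Premises 8 and 3 are O(inspect_statement → ~renew_memo) and O(~inspect_statement → ~renew_memo); every ideal world satisfies inspect_statement or ~inspect_statement, so in either case ~renew_memo holds — hence O(~renew_memo).
The contrapositive of premise 9 (O(inspect_appeal → renew_memo)) is O(~renew_memo → ~inspect_appeal), and O(~renew_memo) is already established, so O(~inspect_appeal).
The contrapositive of premise 11 (O(~obtain_consent → inspect_appeal)) is O(~inspect_appeal → obtain_consent), and O(~inspect_appeal) is already established, so O(obtain_consent).
Premise 10 is O(obtain_consent → post_bond); since O(obtain_consent), deontic closure gives O(post_bond).
Premise 12, O(~flag_waiver → ~post_bond), contraposes to O(post_bond → flag_waiver); with O(post_bond) we get O(flag_waiver).
With premise 2, O(flag_waiver → update_form), the K-axiom yields O(update_form).
Premise 6, O(stow_gear → ~update_form), contraposes to O(update_form → ~stow_gear); with O(update_form) we get O(~stow_gear).
Premises 1, 4, 5, 7 do not contribute to this derivation.
So O(~stow_gear) holds, i.e. F(stow_gear). The claim follows.

Yes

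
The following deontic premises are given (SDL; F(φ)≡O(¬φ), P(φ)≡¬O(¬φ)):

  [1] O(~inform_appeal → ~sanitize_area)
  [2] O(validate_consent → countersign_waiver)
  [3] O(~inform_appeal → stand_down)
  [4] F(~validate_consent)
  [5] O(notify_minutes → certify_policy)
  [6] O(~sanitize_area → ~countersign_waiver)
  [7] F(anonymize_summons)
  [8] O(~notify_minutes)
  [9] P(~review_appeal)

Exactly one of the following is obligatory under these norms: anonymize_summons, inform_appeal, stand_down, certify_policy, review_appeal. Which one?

Premise 4 is F(~validate_consent), i.e. O(validate_consent).
Premise 2 is O(validate_consent → countersign_waiver); since O(validate_consent), deontic closure gives O(countersign_waiver).
Premise 6, O(~sanitize_area → ~countersign_waiver), contraposes to O(countersign_waiver → sanitize_area); with O(countersign_waiver) we get O(sanitize_area).
The contrapositive of premise 1 (O(~inform_appeal → ~sanitize_area)) is O(sanitize_area → inform_appeal), and O(sanitize_area) is already established, so O(inform_appeal).
So O(inform_appeal) holds — inform_appeal is obligatory. None of the other listed options is made obligatory by any chain of premises.

inform_appeal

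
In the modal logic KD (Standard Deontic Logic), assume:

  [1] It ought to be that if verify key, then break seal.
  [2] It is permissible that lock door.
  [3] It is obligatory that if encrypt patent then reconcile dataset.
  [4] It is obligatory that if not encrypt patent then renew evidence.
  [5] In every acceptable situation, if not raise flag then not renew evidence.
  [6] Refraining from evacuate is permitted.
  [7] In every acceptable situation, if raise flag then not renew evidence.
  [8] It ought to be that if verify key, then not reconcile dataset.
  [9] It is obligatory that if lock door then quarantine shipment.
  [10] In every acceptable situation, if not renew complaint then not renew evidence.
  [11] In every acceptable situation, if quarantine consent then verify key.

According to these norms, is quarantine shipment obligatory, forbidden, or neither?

Premise 9 is O(lock_door → quarantine_shipment), but O(lock_door) is not derivable from the premises (the permission P(lock_door) asserts only ¬O(¬lock_door), not O(lock_door)), so it does not yield O(quarantine_shipment).
No premise or chain of K-axiom applications forces O(quarantine_shipment), and none forces O(¬quarantine_shipment). So quarantine_shipment is neither obligatory nor forbidden under these norms.

Neither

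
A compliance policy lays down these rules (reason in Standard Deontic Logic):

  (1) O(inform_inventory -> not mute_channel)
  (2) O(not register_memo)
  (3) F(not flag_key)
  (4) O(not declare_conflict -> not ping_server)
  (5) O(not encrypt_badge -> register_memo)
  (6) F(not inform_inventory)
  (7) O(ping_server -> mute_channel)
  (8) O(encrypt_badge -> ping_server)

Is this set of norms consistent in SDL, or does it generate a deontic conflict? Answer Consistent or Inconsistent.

Inconsistent

Premise 6 is F(not inform_inventory), i.e. O(inform_inventory).
From O(inform_inventory) and premise 1, O(inform_inventory -> not mute_channel), we obtain O(not mute_channel).
Premise 7 is O(ping_server -> mute_channel); contrapositively O(not mute_channel -> not ping_server). Since O(not mute_channel) holds, K gives O(not ping_server).
Premise 8 is O(encrypt_badge -> ping_server); contrapositively O(not ping_server -> not encrypt_badge). Since O(not ping_server) holds, K gives O(not encrypt_badge).
Applying K to premise 5 (O(not encrypt_badge -> register_memo)) and O(not encrypt_badge) yields O(register_memo).
But premise 2 directly asserts O(not register_memo).
We now have both O(register_memo) and O(not register_memo) — register_memo is simultaneously obligatory and forbidden, violating the D-axiom.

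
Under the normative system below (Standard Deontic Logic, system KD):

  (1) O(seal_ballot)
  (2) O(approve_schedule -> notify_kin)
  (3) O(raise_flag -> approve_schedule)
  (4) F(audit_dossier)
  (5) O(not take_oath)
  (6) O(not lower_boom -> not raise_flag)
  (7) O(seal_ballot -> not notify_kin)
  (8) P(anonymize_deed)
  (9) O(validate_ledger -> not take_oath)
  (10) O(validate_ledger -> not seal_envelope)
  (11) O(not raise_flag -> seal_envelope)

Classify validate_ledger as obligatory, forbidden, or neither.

Premise 1 states O(seal_ballot) outright.
With premise 7, O(seal_ballot -> not notify_kin), the K-axiom yields O(not notify_kin).
The contrapositive of premise 2 (O(approve_schedule -> notify_kin)) is O(not notify_kin -> not approve_schedule), and O(not notify_kin) is already established, so O(not approve_schedule).
The contrapositive of premise 3 (O(raise_flag -> approve_schedule)) is O(not approve_schedule -> not raise_flag), and O(not approve_schedule) is already established, so O(not raise_flag).
Premise 11 is O(not raise_flag -> seal_envelope); since O(not raise_flag), deontic closure gives O(seal_envelope).
Premise 10 is O(validate_ledger -> not seal_envelope); contrapositively O(seal_envelope -> not validate_ledger). Since O(seal_envelope) holds, K gives O(not validate_ledger).
Premises 4, 5, 6, 8, 9 do not contribute to this derivation.
Thus O(not validate_ledger), which is F(validate_ledger): validate_ledger is forbidden.

Forbidden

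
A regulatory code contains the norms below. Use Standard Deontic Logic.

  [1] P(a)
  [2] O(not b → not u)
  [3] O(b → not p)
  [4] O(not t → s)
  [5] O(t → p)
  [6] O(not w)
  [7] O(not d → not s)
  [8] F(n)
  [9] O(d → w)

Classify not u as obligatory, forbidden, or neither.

From premise 6 we have O(not w).
The contrapositive of premise 9 (O(d → w)) is O(not w → not d), and O(not w) is already established, so O(not d).
With premise 7, O(not d → not s), the K-axiom yields O(not s).
Premise 4 is O(not t → s); contrapositively O(not s → t). Since O(not s) holds, K gives O(t).
With premise 5, O(t → p), the K-axiom yields O(p).
Premise 3, O(b → not p), contraposes to O(p → not b); with O(p) we get O(not b).
Premise 2 is O(not b → not u); since O(not b), deontic closure gives O(not u).
Premises 1, 8 do not contribute to this derivation.
Hence not u is obligatory.

Obligatory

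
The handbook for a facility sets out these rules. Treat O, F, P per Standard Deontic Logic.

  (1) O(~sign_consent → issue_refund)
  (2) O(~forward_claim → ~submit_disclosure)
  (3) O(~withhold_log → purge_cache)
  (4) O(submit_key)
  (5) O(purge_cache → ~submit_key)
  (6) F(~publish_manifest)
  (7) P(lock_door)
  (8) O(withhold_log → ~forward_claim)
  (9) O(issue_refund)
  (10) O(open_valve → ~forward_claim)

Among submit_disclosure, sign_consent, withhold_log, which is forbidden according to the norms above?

Premise 4 gives O(submit_key).
Premise 5 is O(purge_cache → ~submit_key); contrapositively O(submit_key → ~purge_cache). Since O(submit_key) holds, K gives O(~purge_cache).
The contrapositive of premise 3 (O(~withhold_log → purge_cache)) is O(~purge_cache → withhold_log), and O(~purge_cache) is already established, so O(withhold_log).
From O(withhold_log) and premise 8, O(withhold_log → ~forward_claim), we obtain O(~forward_claim).
Premise 2 is O(~forward_claim → ~submit_disclosure); since O(~forward_claim), deontic closure gives O(~submit_disclosure).
So O(~submit_disclosure) holds, i.e. submit_disclosure is forbidden. None of the other listed options is forbidden under the premises.

submit_disclosure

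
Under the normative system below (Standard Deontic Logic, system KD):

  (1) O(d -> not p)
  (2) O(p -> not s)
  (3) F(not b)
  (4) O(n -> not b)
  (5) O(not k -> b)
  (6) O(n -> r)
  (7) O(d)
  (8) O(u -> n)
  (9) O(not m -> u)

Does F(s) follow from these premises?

No

Premise 2 is O(p -> not s), but O(p) is not derivable from the premises, so it does not yield O(not s).
No other premise forces O(not s). An ideal world satisfying every premise can still have s true, so F(s) is not derivable.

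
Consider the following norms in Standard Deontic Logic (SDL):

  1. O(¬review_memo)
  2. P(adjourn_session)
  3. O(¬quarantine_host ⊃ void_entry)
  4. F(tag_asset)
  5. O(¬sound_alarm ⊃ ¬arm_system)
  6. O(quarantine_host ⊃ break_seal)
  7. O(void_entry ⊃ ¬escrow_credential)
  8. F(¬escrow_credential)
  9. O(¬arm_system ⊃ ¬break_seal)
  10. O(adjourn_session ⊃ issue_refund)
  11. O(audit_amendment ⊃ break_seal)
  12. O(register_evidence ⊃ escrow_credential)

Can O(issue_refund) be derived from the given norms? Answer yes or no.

No

Premise 10 is O(adjourn_session ⊃ issue_refund), but O(adjourn_session) is not derivable from the premises (the permission P(adjourn_session) asserts only ¬O(¬adjourn_session), not O(adjourn_session)), so it does not yield O(issue_refund).
No other premise forces O(issue_refund). An ideal world satisfying every premise can still have issue_refund false, so O(issue_refund) is not derivable.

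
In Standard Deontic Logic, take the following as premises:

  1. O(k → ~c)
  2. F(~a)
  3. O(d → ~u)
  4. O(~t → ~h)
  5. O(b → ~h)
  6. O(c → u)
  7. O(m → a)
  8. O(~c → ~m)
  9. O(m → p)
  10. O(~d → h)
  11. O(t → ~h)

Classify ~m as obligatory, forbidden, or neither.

Obligatory

Premises 11 and 4 are O(t → ~h) and O(~t → ~h); every ideal world satisfies t or ~t, so in either case ~h holds — hence O(~h).
Premise 10, O(~d → h), contraposes to O(~h → d); with O(~h) we get O(d).
From O(d) and premise 3, O(d → ~u), we obtain O(~u).
The contrapositive of premise 6 (O(c → u)) is O(~u → ~c), and O(~u) is already established, so O(~c).
Applying K to premise 8 (O(~c → ~m)) and O(~c) yields O(~m).
Premises 1, 2, 5, 7, 9 do not contribute to this derivation.
Hence ~m is obligatory.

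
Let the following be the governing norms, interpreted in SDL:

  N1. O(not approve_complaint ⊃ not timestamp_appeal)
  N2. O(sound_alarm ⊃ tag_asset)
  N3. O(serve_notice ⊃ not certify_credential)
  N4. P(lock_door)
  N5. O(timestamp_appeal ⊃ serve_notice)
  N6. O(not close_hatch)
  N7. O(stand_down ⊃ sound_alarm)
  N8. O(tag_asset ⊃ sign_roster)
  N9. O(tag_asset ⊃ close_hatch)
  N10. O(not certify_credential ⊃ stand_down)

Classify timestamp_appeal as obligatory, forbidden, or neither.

Premise 6 states O(not close_hatch) outright.
The contrapositive of premise 9 (O(tag_asset ⊃ close_hatch)) is O(not close_hatch ⊃ not tag_asset), and O(not close_hatch) is already established, so O(not tag_asset).
The contrapositive of premise 2 (O(sound_alarm ⊃ tag_asset)) is O(not tag_asset ⊃ not sound_alarm), and O(not tag_asset) is already established, so O(not sound_alarm).
The contrapositive of premise 7 (O(stand_down ⊃ sound_alarm)) is O(not sound_alarm ⊃ not stand_down), and O(not sound_alarm) is already established, so O(not stand_down).
The contrapositive of premise 10 (O(not certify_credential ⊃ stand_down)) is O(not stand_down ⊃ certify_credential), and O(not stand_down) is already established, so O(certify_credential).
The contrapositive of premise 3 (O(serve_notice ⊃ not certify_credential)) is O(certify_credential ⊃ not serve_notice), and O(certify_credential) is already established, so O(not serve_notice).
Premise 5, O(timestamp_appeal ⊃ serve_notice), contraposes to O(not serve_notice ⊃ not timestamp_appeal); with O(not serve_notice) we get O(not timestamp_appeal).
Premises 1, 4, 8 do not contribute to this derivation.
Thus O(not timestamp_appeal), which is F(timestamp_appeal): timestamp_appeal is forbidden.

Forbidden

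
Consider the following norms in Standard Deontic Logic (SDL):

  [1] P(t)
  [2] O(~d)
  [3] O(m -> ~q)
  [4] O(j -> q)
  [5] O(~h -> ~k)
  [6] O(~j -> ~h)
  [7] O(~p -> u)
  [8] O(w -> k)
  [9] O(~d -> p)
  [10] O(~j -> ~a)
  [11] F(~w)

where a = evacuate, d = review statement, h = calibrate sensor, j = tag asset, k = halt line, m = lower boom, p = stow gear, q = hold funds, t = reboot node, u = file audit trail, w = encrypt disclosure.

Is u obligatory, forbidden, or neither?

Premise 7 is O(~p -> u), but O(~p) is not derivable from the premises, so it does not yield O(u).
No premise or chain of K-axiom applications forces O(u), and none forces O(~u). So u is neither obligatory nor forbidden under these norms.

Neither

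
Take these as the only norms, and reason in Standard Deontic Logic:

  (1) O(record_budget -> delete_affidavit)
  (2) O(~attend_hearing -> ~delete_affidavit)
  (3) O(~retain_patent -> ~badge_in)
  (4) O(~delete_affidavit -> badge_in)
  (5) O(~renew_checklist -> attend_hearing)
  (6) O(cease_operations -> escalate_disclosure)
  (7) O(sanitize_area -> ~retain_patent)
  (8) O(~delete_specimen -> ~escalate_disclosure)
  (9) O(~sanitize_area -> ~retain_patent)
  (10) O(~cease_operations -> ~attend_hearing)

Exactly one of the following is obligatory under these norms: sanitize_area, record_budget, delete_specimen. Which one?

delete_specimen

Premises 9 and 7 are O(~sanitize_area -> ~retain_patent) and O(sanitize_area -> ~retain_patent); every ideal world satisfies ~sanitize_area or sanitize_area, so in either case ~retain_patent holds — hence O(~retain_patent).
With premise 3, O(~retain_patent -> ~badge_in), the K-axiom yields O(~badge_in).
Premise 4, O(~delete_affidavit -> badge_in), contraposes to O(~badge_in -> delete_affidavit); with O(~badge_in) we get O(delete_affidavit).
The contrapositive of premise 2 (O(~attend_hearing -> ~delete_affidavit)) is O(delete_affidavit -> attend_hearing), and O(delete_affidavit) is already established, so O(attend_hearing).
The contrapositive of premise 10 (O(~cease_operations -> ~attend_hearing)) is O(attend_hearing -> cease_operations), and O(attend_hearing) is already established, so O(cease_operations).
Premise 6 is O(cease_operations -> escalate_disclosure); since O(cease_operations), deontic closure gives O(escalate_disclosure).
Premise 8, O(~delete_specimen -> ~escalate_disclosure), contraposes to O(escalate_disclosure -> delete_specimen); with O(escalate_disclosure) we get O(delete_specimen).
So O(delete_specimen) holds — delete_specimen is obligatory. None of the other listed options is made obligatory by any chain of premises.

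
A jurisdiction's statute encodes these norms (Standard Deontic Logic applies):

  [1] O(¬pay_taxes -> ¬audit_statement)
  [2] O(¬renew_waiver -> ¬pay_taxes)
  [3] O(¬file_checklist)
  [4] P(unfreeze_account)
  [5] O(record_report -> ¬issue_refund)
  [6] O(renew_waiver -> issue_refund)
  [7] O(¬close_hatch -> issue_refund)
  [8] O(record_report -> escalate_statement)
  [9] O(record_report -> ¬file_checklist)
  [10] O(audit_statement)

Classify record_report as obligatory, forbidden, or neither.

Forbidden

From premise 10 we have O(audit_statement).
Premise 1, O(¬pay_taxes -> ¬audit_statement), contraposes to O(audit_statement -> pay_taxes); with O(audit_statement) we get O(pay_taxes).
Premise 2 is O(¬renew_waiver -> ¬pay_taxes); contrapositively O(pay_taxes -> renew_waiver). Since O(pay_taxes) holds, K gives O(renew_waiver).
Premise 6 is O(renew_waiver -> issue_refund); since O(renew_waiver), deontic closure gives O(issue_refund).
Premise 5 is O(record_report -> ¬issue_refund); contrapositively O(issue_refund -> ¬record_report). Since O(issue_refund) holds, K gives O(¬record_report).
Premises 3, 4, 7, 8, 9 do not contribute to this derivation.
Thus O(¬record_report), which is F(record_report): record_report is forbidden.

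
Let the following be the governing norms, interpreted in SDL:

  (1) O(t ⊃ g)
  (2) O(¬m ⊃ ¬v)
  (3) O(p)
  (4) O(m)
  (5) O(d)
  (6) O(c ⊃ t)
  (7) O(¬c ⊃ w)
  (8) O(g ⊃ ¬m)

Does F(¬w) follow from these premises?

Yes

Premise 4 gives O(m).
Premise 8 is O(g ⊃ ¬m); contrapositively O(m ⊃ ¬g). Since O(m) holds, K gives O(¬g).
Premise 1, O(t ⊃ g), contraposes to O(¬g ⊃ ¬t); with O(¬g) we get O(¬t).
The contrapositive of premise 6 (O(c ⊃ t)) is O(¬t ⊃ ¬c), and O(¬t) is already established, so O(¬c).
Applying K to premise 7 (O(¬c ⊃ w)) and O(¬c) yields O(w).
Premises 2, 3, 5 do not contribute to this derivation.
So O(w) holds, i.e. F(¬w). The claim follows.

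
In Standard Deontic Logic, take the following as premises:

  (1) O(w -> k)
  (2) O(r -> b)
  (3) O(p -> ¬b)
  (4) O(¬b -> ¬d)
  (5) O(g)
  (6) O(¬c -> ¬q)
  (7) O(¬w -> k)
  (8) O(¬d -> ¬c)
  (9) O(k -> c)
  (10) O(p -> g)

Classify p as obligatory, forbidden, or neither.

By case analysis on ¬w: premise 7 gives O(¬w -> k) and premise 1 gives O(w -> k), so O(k) either way.
From O(k) and premise 9, O(k -> c), we obtain O(c).
Premise 8 is O(¬d -> ¬c); contrapositively O(c -> d). Since O(c) holds, K gives O(d).
Premise 4, O(¬b -> ¬d), contraposes to O(d -> b); with O(d) we get O(b).
Premise 3 is O(p -> ¬b); contrapositively O(b -> ¬p). Since O(b) holds, K gives O(¬p).
Premises 2, 5, 6, 10 do not contribute to this derivation.
Thus O(¬p), which is F(p): p is forbidden.

Forbidden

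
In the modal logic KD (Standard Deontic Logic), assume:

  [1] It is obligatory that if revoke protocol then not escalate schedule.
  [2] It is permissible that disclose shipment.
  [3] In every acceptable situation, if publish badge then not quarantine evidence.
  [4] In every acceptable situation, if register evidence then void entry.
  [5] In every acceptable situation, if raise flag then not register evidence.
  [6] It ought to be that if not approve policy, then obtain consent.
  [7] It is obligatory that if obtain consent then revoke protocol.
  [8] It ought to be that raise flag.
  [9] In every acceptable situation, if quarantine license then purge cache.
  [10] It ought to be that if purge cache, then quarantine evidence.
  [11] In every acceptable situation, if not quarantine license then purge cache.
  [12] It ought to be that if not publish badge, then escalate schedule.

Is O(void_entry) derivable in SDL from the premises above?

Premise 4 is O(register_evidence → void_entry), but O(register_evidence) is not derivable from the premises, so it does not yield O(void_entry).
No other premise forces O(void_entry). An ideal world satisfying every premise can still have void_entry false, so O(void_entry) is not derivable.

No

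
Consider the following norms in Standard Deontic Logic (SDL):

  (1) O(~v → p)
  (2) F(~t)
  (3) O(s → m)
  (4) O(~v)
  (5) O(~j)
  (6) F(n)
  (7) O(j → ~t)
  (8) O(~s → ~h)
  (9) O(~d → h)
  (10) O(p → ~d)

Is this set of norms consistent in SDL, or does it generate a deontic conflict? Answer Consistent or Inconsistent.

Premise 7 is O(j → ~t), but O(j) is not derivable from the premises, so it does not yield O(~t).
So O(~t) is not derivable, and the apparent clash with O(t) does not arise.
A world satisfying every obligation exists (e.g. d=false, h=true, j=false, m=true, n=false, p=true, s=true, t=true, v=false); no atom is both obligatory and forbidden, so the set is consistent.

Consistent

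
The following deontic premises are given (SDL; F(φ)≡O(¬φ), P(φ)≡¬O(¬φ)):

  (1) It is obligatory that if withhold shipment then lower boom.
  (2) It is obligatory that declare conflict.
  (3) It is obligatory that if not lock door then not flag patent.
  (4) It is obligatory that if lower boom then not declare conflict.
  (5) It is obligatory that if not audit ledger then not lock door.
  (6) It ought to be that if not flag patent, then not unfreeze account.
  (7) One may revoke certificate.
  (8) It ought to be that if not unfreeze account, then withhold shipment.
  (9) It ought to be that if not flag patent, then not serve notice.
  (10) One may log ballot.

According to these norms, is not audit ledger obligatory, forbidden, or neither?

Premise 2 gives O(declare_conflict).
Premise 4, O(lower_boom → ¬declare_conflict), contraposes to O(declare_conflict → ¬lower_boom); with O(declare_conflict) we get O(¬lower_boom).
The contrapositive of premise 1 (O(withhold_shipment → lower_boom)) is O(¬lower_boom → ¬withhold_shipment), and O(¬lower_boom) is already established, so O(¬withhold_shipment).
Premise 8, O(¬unfreeze_account → withhold_shipment), contraposes to O(¬withhold_shipment → unfreeze_account); with O(¬withhold_shipment) we get O(unfreeze_account).
Premise 6, O(¬flag_patent → ¬unfreeze_account), contraposes to O(unfreeze_account → flag_patent); with O(unfreeze_account) we get O(flag_patent).
Premise 3, O(¬lock_door → ¬flag_patent), contraposes to O(flag_patent → lock_door); with O(flag_patent) we get O(lock_door).
The contrapositive of premise 5 (O(¬audit_ledger → ¬lock_door)) is O(lock_door → audit_ledger), and O(lock_door) is already established, so O(audit_ledger).
Premises 7, 9, 10 do not contribute to this derivation.
Thus O(audit_ledger), which is F(¬audit_ledger): ¬audit_ledger is forbidden.

Forbidden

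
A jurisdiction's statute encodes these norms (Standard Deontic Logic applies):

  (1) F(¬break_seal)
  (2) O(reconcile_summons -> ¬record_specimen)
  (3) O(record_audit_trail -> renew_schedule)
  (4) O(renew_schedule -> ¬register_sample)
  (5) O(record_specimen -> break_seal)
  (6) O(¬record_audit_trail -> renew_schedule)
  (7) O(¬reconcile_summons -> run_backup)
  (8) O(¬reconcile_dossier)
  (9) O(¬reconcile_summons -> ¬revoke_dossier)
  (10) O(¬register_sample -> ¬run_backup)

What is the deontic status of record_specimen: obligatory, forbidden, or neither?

Forbidden

Premises 3 and 6 are O(record_audit_trail -> renew_schedule) and O(¬record_audit_trail -> renew_schedule); every ideal world satisfies record_audit_trail or ¬record_audit_trail, so in either case renew_schedule holds — hence O(renew_schedule).
Applying K to premise 4 (O(renew_schedule -> ¬register_sample)) and O(renew_schedule) yields O(¬register_sample).
Premise 10 is O(¬register_sample -> ¬run_backup); since O(¬register_sample), deontic closure gives O(¬run_backup).
Premise 7, O(¬reconcile_summons -> run_backup), contraposes to O(¬run_backup -> reconcile_summons); with O(¬run_backup) we get O(reconcile_summons).
Premise 2 is O(reconcile_summons -> ¬record_specimen); since O(reconcile_summons), deontic closure gives O(¬record_specimen).
Premises 1, 5, 8, 9 do not contribute to this derivation.
Thus O(¬record_specimen), which is F(record_specimen): record_specimen is forbidden.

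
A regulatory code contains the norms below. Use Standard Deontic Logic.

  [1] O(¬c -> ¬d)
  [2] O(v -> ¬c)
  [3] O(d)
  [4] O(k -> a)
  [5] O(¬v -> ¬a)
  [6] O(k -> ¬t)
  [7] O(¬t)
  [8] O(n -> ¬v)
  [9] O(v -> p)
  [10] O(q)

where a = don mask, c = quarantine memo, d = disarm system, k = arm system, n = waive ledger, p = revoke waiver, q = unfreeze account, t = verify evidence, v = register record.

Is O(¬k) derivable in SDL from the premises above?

Premise 3 gives O(d).
Premise 1 is O(¬c -> ¬d); contrapositively O(d -> c). Since O(d) holds, K gives O(c).
Premise 2, O(v -> ¬c), contraposes to O(c -> ¬v); with O(c) we get O(¬v).
From O(¬v) and premise 5, O(¬v -> ¬a), we obtain O(¬a).
The contrapositive of premise 4 (O(k -> a)) is O(¬a -> ¬k), and O(¬a) is already established, so O(¬k).
Premises 6, 7, 8, 9, 10 do not contribute to this derivation.
So O(¬k) follows.

Yes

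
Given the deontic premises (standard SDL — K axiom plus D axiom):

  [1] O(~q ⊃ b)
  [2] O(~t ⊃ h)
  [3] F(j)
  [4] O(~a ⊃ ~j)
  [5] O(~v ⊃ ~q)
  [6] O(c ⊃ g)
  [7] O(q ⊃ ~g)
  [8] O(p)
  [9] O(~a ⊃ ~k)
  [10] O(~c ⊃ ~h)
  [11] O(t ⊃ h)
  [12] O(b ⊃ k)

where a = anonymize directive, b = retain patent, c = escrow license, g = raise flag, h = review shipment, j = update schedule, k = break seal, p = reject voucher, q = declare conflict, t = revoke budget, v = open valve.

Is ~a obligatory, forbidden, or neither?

Premises 11 and 2 are O(t ⊃ h) and O(~t ⊃ h); every ideal world satisfies t or ~t, so in either case h holds — hence O(h).
Premise 10, O(~c ⊃ ~h), contraposes to O(h ⊃ c); with O(h) we get O(c).
Premise 6 is O(c ⊃ g); since O(c), deontic closure gives O(g).
Premise 7, O(q ⊃ ~g), contraposes to O(g ⊃ ~q); with O(g) we get O(~q).
Applying K to premise 1 (O(~q ⊃ b)) and O(~q) yields O(b).
Applying K to premise 12 (O(b ⊃ k)) and O(b) yields O(k).
Premise 9, O(~a ⊃ ~k), contraposes to O(k ⊃ a); with O(k) we get O(a).
Premises 3, 4, 5, 8 do not contribute to this derivation.
Thus O(a), which is F(~a): ~a is forbidden.

Forbidden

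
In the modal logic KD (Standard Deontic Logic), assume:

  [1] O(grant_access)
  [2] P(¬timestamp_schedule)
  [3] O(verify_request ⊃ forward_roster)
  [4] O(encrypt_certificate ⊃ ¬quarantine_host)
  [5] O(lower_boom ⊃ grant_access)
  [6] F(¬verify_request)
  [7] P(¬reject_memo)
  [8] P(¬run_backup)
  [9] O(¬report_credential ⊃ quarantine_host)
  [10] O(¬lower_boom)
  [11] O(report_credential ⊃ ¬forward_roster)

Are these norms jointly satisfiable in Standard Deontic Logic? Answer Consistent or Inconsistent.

Premise 5 is O(lower_boom ⊃ grant_access); even if O(grant_access) held, inferring O(lower_boom) would be affirming the consequent — invalid.
So O(lower_boom) is not derivable, and the apparent clash with O(¬lower_boom) does not arise.
A world satisfying every obligation exists (e.g. encrypt_certificate=false, forward_roster=true, grant_access=true, lower_boom=false, quarantine_host=true, reject_memo=false, report_credential=false, run_backup=false, timestamp_schedule=false, verify_request=true); no atom is both obligatory and forbidden, so the set is consistent.

Consistent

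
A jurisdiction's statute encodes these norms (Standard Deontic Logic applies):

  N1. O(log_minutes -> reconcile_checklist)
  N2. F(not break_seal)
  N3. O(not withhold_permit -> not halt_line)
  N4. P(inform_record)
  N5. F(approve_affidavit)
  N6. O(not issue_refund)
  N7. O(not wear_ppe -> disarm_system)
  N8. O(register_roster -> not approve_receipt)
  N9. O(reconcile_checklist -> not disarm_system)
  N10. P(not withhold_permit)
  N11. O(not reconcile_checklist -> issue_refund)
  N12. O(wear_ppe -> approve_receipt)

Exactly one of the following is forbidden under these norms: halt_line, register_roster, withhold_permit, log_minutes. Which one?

register_roster

Premise 6 states O(not issue_refund) outright.
The contrapositive of premise 11 (O(not reconcile_checklist -> issue_refund)) is O(not issue_refund -> reconcile_checklist), and O(not issue_refund) is already established, so O(reconcile_checklist).
From O(reconcile_checklist) and premise 9, O(reconcile_checklist -> not disarm_system), we obtain O(not disarm_system).
The contrapositive of premise 7 (O(not wear_ppe -> disarm_system)) is O(not disarm_system -> wear_ppe), and O(not disarm_system) is already established, so O(wear_ppe).
Applying K to premise 12 (O(wear_ppe -> approve_receipt)) and O(wear_ppe) yields O(approve_receipt).
The contrapositive of premise 8 (O(register_roster -> not approve_receipt)) is O(approve_receipt -> not register_roster), and O(approve_receipt) is already established, so O(not register_roster).
So O(not register_roster) holds, i.e. register_roster is forbidden. None of the other listed options is forbidden under the premises.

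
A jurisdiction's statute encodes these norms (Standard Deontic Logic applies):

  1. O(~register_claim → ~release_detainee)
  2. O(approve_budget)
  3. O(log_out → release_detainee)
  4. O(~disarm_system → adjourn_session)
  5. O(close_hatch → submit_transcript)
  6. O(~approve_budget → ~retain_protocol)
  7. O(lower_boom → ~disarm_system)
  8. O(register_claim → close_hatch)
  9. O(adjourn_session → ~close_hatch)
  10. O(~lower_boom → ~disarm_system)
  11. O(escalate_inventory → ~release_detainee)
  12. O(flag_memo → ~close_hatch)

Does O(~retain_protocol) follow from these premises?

Premise 6 is O(~approve_budget → ~retain_protocol), but O(~approve_budget) is not derivable from the premises, so it does not yield O(~retain_protocol).
No other premise forces O(~retain_protocol). An ideal world satisfying every premise can still have ~retain_protocol false, so O(~retain_protocol) is not derivable.

No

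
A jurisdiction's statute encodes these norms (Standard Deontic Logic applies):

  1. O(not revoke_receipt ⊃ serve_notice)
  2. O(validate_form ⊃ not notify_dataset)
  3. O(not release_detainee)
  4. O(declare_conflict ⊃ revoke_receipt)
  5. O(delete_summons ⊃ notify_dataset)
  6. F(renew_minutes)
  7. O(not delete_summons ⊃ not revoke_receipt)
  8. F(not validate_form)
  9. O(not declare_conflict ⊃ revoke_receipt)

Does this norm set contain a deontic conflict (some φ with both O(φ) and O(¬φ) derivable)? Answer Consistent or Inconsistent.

By case analysis on not declare_conflict: premise 9 gives O(not declare_conflict ⊃ revoke_receipt) and premise 4 gives O(declare_conflict ⊃ revoke_receipt), so O(revoke_receipt) either way.
Premise 7 is O(not delete_summons ⊃ not revoke_receipt); contrapositively O(revoke_receipt ⊃ delete_summons). Since O(revoke_receipt) holds, K gives O(delete_summons).
Premise 5 is O(delete_summons ⊃ notify_dataset); since O(delete_summons), deontic closure gives O(notify_dataset).
Premise 2 is O(validate_form ⊃ not notify_dataset); contrapositively O(notify_dataset ⊃ not validate_form). Since O(notify_dataset) holds, K gives O(not validate_form).
Yet premise 8 is F(not validate_form), i.e. O(validate_form).
We now have both O(not validate_form) and O(validate_form) — validate_form is simultaneously obligatory and forbidden, violating the D-axiom.

Inconsistent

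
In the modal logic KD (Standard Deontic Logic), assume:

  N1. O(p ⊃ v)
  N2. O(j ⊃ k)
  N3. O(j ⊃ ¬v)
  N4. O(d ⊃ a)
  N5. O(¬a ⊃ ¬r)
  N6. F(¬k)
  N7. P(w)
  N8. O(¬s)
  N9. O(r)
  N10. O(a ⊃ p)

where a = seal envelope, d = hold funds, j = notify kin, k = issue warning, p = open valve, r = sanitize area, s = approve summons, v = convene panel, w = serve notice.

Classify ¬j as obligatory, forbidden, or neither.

Obligatory

From premise 9 we have O(r).
Premise 5 is O(¬a ⊃ ¬r); contrapositively O(r ⊃ a). Since O(r) holds, K gives O(a).
Applying K to premise 10 (O(a ⊃ p)) and O(a) yields O(p).
Applying K to premise 1 (O(p ⊃ v)) and O(p) yields O(v).
Premise 3 is O(j ⊃ ¬v); contrapositively O(v ⊃ ¬j). Since O(v) holds, K gives O(¬j).
Premises 2, 4, 6, 7, 8 do not contribute to this derivation.
Hence ¬j is obligatory.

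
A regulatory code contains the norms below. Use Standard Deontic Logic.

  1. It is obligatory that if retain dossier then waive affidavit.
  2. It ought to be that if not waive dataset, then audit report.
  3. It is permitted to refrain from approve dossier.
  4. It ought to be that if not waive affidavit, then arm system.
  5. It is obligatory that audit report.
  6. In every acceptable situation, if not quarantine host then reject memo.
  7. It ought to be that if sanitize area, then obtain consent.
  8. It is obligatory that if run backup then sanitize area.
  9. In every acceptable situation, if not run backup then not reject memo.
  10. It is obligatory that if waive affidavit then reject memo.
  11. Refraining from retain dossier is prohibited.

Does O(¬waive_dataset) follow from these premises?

No

Premise 2 is O(¬waive_dataset → audit_report); even if O(audit_report) held, inferring O(¬waive_dataset) would be affirming the consequent — invalid.
No other premise forces O(¬waive_dataset). An ideal world satisfying every premise can still have ¬waive_dataset false, so O(¬waive_dataset) is not derivable.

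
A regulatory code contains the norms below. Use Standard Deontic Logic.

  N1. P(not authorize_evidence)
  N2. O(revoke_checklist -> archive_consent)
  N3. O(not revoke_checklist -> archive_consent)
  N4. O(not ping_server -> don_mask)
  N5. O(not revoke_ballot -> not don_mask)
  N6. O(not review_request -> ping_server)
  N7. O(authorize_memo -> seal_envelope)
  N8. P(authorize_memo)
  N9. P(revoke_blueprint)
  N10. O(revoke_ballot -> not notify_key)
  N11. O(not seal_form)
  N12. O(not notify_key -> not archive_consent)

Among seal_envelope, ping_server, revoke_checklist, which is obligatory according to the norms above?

ping_server

Premises 2 and 3 are O(revoke_checklist -> archive_consent) and O(not revoke_checklist -> archive_consent); every ideal world satisfies revoke_checklist or not revoke_checklist, so in either case archive_consent holds — hence O(archive_consent).
Premise 12, O(not notify_key -> not archive_consent), contraposes to O(archive_consent -> notify_key); with O(archive_consent) we get O(notify_key).
Premise 10 is O(revoke_ballot -> not notify_key); contrapositively O(notify_key -> not revoke_ballot). Since O(notify_key) holds, K gives O(not revoke_ballot).
Applying K to premise 5 (O(not revoke_ballot -> not don_mask)) and O(not revoke_ballot) yields O(not don_mask).
Premise 4, O(not ping_server -> don_mask), contraposes to O(not don_mask -> ping_server); with O(not don_mask) we get O(ping_server).
So O(ping_server) holds — ping_server is obligatory. None of the other listed options is made obligatory by any chain of premises.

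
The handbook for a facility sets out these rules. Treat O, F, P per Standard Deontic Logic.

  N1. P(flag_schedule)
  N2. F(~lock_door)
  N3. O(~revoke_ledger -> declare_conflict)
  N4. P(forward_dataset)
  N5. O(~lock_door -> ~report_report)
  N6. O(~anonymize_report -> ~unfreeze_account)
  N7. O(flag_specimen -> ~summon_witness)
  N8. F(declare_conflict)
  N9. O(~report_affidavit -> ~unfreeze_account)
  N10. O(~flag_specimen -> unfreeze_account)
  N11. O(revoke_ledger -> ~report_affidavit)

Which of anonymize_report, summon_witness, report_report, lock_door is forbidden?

Premise 8, F(declare_conflict), is equivalent to O(~declare_conflict).
Premise 3, O(~revoke_ledger -> declare_conflict), contraposes to O(~declare_conflict -> revoke_ledger); with O(~declare_conflict) we get O(revoke_ledger).
With premise 11, O(revoke_ledger -> ~report_affidavit), the K-axiom yields O(~report_affidavit).
Premise 9 is O(~report_affidavit -> ~unfreeze_account); since O(~report_affidavit), deontic closure gives O(~unfreeze_account).
Premise 10, O(~flag_specimen -> unfreeze_account), contraposes to O(~unfreeze_account -> flag_specimen); with O(~unfreeze_account) we get O(flag_specimen).
With premise 7, O(flag_specimen -> ~summon_witness), the K-axiom yields O(~summon_witness).
So O(~summon_witness) holds, i.e. summon_witness is forbidden. None of the other listed options is forbidden under the premises.

summon_witness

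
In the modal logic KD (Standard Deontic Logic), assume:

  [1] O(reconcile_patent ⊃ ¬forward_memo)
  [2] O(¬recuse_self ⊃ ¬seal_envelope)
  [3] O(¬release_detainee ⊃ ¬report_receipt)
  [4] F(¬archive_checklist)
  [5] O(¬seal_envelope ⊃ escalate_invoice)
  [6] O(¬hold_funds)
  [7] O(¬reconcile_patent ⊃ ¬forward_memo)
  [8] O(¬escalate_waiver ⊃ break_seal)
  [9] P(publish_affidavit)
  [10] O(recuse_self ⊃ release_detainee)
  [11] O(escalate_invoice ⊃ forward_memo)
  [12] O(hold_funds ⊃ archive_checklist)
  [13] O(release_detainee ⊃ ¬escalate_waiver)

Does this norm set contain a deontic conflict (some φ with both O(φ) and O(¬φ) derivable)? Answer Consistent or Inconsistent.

Consistent

Premise 12 is O(hold_funds ⊃ archive_checklist); even if O(archive_checklist) held, inferring O(hold_funds) would be affirming the consequent — invalid.
So O(hold_funds) is not derivable, and the apparent clash with O(¬hold_funds) does not arise.
A world satisfying every obligation exists (e.g. archive_checklist=true, break_seal=true, escalate_invoice=false, escalate_waiver=false, forward_memo=false, hold_funds=false, publish_affidavit=false, reconcile_patent=false, recuse_self=true, release_detainee=true, report_receipt=false, seal_envelope=true); no atom is both obligatory and forbidden, so the set is consistent.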